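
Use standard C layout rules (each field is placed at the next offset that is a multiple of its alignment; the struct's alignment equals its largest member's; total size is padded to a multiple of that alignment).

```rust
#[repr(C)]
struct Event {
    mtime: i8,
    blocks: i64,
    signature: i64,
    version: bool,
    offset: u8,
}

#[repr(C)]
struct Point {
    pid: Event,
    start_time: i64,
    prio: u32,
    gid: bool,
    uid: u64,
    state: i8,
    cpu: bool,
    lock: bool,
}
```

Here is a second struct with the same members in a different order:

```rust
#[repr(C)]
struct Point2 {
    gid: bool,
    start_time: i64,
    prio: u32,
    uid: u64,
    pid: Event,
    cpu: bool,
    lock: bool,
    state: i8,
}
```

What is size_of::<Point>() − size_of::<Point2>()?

Event: mtime at 0 (size 1, align 1) → ends 1; pad 7 to align 8 for blocks; blocks at 8 (size 8, align 8) → ends 16; signature at 16 (size 8, align 8) → ends 24; version at 24 (size 1, align 1) → ends 25; offset at 25 (size 1, align 1) → ends 26; tail pad 6 to reach multiple of 8; total 32 bytes, alignment 8
pid at 0 (size 32, align 8) → ends 32
start_time at 32 (size 8, align 8) → ends 40
prio at 40 (size 4, align 4) → ends 44
gid at 44 (size 1, align 1) → ends 45
pad 3 to align 8 for uid
uid at 48 (size 8, align 8) → ends 56
state at 56 (size 1, align 1) → ends 57
cpu at 57 (size 1, align 1) → ends 58
lock at 58 (size 1, align 1) → ends 59
tail pad 5 to reach multiple of 8
total 64 bytes, alignment 8
— Point2 —
gid at 0 (size 1, align 1) → ends 1
pad 7 to align 8 for start_time
start_time at 8 (size 8, align 8) → ends 16
prio at 16 (size 4, align 4) → ends 20
pad 4 to align 8 for uid
uid at 24 (size 8, align 8) → ends 32
pid at 32 (size 32, align 8) → ends 64
cpu at 64 (size 1, align 1) → ends 65
lock at 65 (size 1, align 1) → ends 66
state at 66 (size 1, align 1) → ends 67
tail pad 5 to reach multiple of 8
total 72 bytes, alignment 8
64 − 72 = -8

-8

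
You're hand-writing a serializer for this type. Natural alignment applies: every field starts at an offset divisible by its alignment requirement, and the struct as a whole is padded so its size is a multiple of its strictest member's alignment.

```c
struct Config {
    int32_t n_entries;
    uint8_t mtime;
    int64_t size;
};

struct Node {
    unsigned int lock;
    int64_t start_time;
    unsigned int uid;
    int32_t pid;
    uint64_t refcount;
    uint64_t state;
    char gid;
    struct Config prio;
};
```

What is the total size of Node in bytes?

64 bytes

Config: n_entries at 0 (size 4, align 4) → ends 4; mtime at 4 (size 1, align 1) → ends 5; pad 3 to align 8 for size; size at 8 (size 8, align 8) → ends 16; total 16 bytes, alignment 8
lock at 0 (size 4, align 4) → ends 4
pad 4 to align 8 for start_time
start_time at 8 (size 8, align 8) → ends 16
uid at 16 (size 4, align 4) → ends 20
pid at 20 (size 4, align 4) → ends 24
refcount at 24 (size 8, align 8) → ends 32
state at 32 (size 8, align 8) → ends 40
gid at 40 (size 1, align 1) → ends 41
pad 7 to align 8 for prio
prio at 48 (size 16, align 8) → ends 64
total 64 bytes, alignment 8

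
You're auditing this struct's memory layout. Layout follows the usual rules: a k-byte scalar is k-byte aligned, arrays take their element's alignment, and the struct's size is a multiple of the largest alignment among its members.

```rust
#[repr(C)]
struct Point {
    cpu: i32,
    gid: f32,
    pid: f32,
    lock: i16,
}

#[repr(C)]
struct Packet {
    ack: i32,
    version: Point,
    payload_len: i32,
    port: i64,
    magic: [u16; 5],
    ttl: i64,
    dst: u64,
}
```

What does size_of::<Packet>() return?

64

Point: 0..4  cpu  (4B, 4-aligned); 4..8  gid  (4B, 4-aligned); 8..12  pid  (4B, 4-aligned); 12..14  lock  (2B, 2-aligned); 14..16  -- tail padding (2B); sizeof = 16, alignof = 4
0..4  ack  (4B, 4-aligned)
4..20  version  (16B, 4-aligned)
20..24  payload_len  (4B, 4-aligned)
24..32  port  (8B, 8-aligned)
32..42  magic  (10B, 2-aligned)
42..48  -- padding (6B)
48..56  ttl  (8B, 8-aligned)
56..64  dst  (8B, 8-aligned)
sizeof = 64, alignof = 8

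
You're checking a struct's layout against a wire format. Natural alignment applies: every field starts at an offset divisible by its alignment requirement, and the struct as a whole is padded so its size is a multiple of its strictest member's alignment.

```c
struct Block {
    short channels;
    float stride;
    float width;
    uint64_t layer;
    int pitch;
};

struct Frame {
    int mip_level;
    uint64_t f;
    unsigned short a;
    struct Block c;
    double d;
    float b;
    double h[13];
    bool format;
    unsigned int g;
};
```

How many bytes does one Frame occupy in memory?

184

Block: channels at 0 (size 2, align 2) → ends 2; pad 2 to align 4 for stride; stride at 4 (size 4, align 4) → ends 8; width at 8 (size 4, align 4) → ends 12; pad 4 to align 8 for layer; layer at 16 (size 8, align 8) → ends 24; pitch at 24 (size 4, align 4) → ends 28; tail pad 4 to reach multiple of 8; total 32 bytes, alignment 8
mip_level at 0 (size 4, align 4) → ends 4
pad 4 to align 8 for f
f at 8 (size 8, align 8) → ends 16
a at 16 (size 2, align 2) → ends 18
pad 6 to align 8 for c
c at 24 (size 32, align 8) → ends 56
d at 56 (size 8, align 8) → ends 64
b at 64 (size 4, align 4) → ends 68
pad 4 to align 8 for h
h at 72 (size 104, align 8) → ends 176
format at 176 (size 1, align 1) → ends 177
pad 3 to align 4 for g
g at 180 (size 4, align 4) → ends 184
total 184 bytes, alignment 8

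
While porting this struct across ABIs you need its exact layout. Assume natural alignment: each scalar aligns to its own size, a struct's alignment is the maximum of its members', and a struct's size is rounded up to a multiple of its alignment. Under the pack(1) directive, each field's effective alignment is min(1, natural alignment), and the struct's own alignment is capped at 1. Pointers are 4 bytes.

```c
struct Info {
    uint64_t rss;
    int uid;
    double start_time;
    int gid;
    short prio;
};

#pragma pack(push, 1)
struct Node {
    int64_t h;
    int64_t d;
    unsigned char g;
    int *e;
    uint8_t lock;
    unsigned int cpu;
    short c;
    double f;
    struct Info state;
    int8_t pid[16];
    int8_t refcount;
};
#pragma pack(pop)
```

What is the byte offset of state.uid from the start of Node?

Info: @0: rss [8B, align 8] → 8; @8: uid [4B, align 4] → 12; +4 pad (align 8); @16: start_time [8B, align 8] → 24; @24: gid [4B, align 4] → 28; @28: prio [2B, align 2] → 30; +2 tail pad (align 8); size 32, align 8
@0: h [8B, align 1] → 8
@8: d [8B, align 1] → 16
@16: g [1B, align 1] → 17
@17: e [4B, align 1] → 21
@21: lock [1B, align 1] → 22
@22: cpu [4B, align 1] → 26
@26: c [2B, align 1] → 28
@28: f [8B, align 1] → 36
@36: state [32B, align 1] → 68
within Info: uid at 8
36 + 8 = 44

44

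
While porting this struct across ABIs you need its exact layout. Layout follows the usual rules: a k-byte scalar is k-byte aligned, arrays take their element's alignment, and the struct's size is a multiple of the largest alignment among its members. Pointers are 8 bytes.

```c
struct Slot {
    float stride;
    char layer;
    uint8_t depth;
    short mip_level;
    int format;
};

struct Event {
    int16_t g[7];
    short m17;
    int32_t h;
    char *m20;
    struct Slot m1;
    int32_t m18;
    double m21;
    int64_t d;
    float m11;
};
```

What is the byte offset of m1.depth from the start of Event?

Slot: @0: stride [4B, align 4] → 4; @4: layer [1B, align 1] → 5; @5: depth [1B, align 1] → 6; @6: mip_level [2B, align 2] → 8; @8: format [4B, align 4] → 12; size 12, align 4
@0: g [14B, align 2] → 14
@14: m17 [2B, align 2] → 16
@16: h [4B, align 4] → 20
+4 pad (align 8)
@24: m20 [8B, align 8] → 32
@32: m1 [12B, align 4] → 44
within Slot: depth at 5
32 + 5 = 37

37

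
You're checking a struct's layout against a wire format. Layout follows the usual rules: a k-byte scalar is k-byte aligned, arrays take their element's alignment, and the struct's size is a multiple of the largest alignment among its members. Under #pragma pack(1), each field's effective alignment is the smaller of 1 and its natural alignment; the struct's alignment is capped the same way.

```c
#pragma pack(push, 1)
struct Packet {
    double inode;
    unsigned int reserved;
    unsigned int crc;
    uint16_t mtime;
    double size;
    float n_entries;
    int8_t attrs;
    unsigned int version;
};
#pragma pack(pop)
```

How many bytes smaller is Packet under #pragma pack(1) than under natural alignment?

natural layout:
  inode at 0 (size 8, align 8) → ends 8
  reserved at 8 (size 4, align 4) → ends 12
  crc at 12 (size 4, align 4) → ends 16
  mtime at 16 (size 2, align 2) → ends 18
  pad 6 to align 8 for size
  size at 24 (size 8, align 8) → ends 32
  n_entries at 32 (size 4, align 4) → ends 36
  attrs at 36 (size 1, align 1) → ends 37
  pad 3 to align 4 for version
  version at 40 (size 4, align 4) → ends 44
  tail pad 4 to reach multiple of 8
  total 48 bytes, alignment 8
packed(1) layout:
  inode at 0 (size 8, align 1) → ends 8
  reserved at 8 (size 4, align 1) → ends 12
  crc at 12 (size 4, align 1) → ends 16
  mtime at 16 (size 2, align 1) → ends 18
  size at 18 (size 8, align 1) → ends 26
  n_entries at 26 (size 4, align 1) → ends 30
  attrs at 30 (size 1, align 1) → ends 31
  version at 31 (size 4, align 1) → ends 35
  total 35 bytes, alignment 1
48 − 35 = 13

13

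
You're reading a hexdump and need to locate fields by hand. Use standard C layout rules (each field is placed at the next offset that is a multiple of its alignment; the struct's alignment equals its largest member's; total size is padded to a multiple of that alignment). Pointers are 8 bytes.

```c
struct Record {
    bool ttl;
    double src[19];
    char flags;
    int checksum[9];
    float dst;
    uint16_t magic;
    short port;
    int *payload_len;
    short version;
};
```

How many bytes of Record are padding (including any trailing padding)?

@0: ttl [1B, align 1] → 1
+7 pad (align 8)
@8: src [152B, align 8] → 160
@160: flags [1B, align 1] → 161
+3 pad (align 4)
@164: checksum [36B, align 4] → 200
@200: dst [4B, align 4] → 204
@204: magic [2B, align 2] → 206
@206: port [2B, align 2] → 208
@208: payload_len [8B, align 8] → 216
@216: version [2B, align 2] → 218
+6 tail pad (align 8)
size 224, align 8
data bytes 208, size 224 → padding 16

16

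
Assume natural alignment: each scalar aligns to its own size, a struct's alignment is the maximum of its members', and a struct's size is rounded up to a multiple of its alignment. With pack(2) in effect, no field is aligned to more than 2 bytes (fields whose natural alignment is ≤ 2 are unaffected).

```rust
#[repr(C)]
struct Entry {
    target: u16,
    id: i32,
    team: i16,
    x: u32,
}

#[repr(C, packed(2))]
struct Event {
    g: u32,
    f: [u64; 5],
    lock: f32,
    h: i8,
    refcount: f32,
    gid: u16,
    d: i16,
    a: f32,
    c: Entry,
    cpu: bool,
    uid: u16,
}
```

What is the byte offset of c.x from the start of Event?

74

Entry: @0: target [2B, align 2] → 2; +2 pad (align 4); @4: id [4B, align 4] → 8; @8: team [2B, align 2] → 10; +2 pad (align 4); @12: x [4B, align 4] → 16; size 16, align 4
@0: g [4B, align 2] → 4
@4: f [40B, align 2] → 44
@44: lock [4B, align 2] → 48
@48: h [1B, align 1] → 49
+1 pad (align 2)
@50: refcount [4B, align 2] → 54
@54: gid [2B, align 2] → 56
@56: d [2B, align 2] → 58
@58: a [4B, align 2] → 62
@62: c [16B, align 2] → 78
within Entry: x at 12
62 + 12 = 74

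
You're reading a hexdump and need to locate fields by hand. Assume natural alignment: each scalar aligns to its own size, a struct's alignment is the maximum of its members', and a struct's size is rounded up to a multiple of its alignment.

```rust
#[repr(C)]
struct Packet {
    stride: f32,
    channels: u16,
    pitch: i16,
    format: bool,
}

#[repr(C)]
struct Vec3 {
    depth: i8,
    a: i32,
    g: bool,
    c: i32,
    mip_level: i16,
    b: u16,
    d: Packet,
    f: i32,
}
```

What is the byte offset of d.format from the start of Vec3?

28

Packet: 0..4  stride  (4B, 4-aligned); 4..6  channels  (2B, 2-aligned); 6..8  pitch  (2B, 2-aligned); 8..9  format  (1B, 1-aligned); 9..12  -- tail padding (3B); sizeof = 12, alignof = 4
0..1  depth  (1B, 1-aligned)
1..4  -- padding (3B)
4..8  a  (4B, 4-aligned)
8..9  g  (1B, 1-aligned)
9..12  -- padding (3B)
12..16  c  (4B, 4-aligned)
16..18  mip_level  (2B, 2-aligned)
18..20  b  (2B, 2-aligned)
20..32  d  (12B, 4-aligned)
within Packet: format at 8
20 + 8 = 28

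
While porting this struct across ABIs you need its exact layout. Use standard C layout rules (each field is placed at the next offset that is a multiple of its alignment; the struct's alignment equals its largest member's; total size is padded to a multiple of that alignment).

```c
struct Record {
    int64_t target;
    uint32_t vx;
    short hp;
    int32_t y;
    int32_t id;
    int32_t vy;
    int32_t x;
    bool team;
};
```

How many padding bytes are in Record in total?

0..8  target  (8B, 8-aligned)
8..12  vx  (4B, 4-aligned)
12..14  hp  (2B, 2-aligned)
14..16  -- padding (2B)
16..20  y  (4B, 4-aligned)
20..24  id  (4B, 4-aligned)
24..28  vy  (4B, 4-aligned)
28..32  x  (4B, 4-aligned)
32..33  team  (1B, 1-aligned)
33..40  -- tail padding (7B)
sizeof = 40, alignof = 8
data bytes 31, size 40 → padding 9

9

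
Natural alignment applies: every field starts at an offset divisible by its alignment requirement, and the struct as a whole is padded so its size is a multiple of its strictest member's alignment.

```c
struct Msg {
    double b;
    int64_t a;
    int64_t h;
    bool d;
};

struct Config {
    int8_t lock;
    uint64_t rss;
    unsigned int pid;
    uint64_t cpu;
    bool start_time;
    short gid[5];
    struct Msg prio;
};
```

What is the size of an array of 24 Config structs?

Msg: b at 0 (size 8, align 8) → ends 8; a at 8 (size 8, align 8) → ends 16; h at 16 (size 8, align 8) → ends 24; d at 24 (size 1, align 1) → ends 25; tail pad 7 to reach multiple of 8; total 32 bytes, alignment 8
lock at 0 (size 1, align 1) → ends 1
pad 7 to align 8 for rss
rss at 8 (size 8, align 8) → ends 16
pid at 16 (size 4, align 4) → ends 20
pad 4 to align 8 for cpu
cpu at 24 (size 8, align 8) → ends 32
start_time at 32 (size 1, align 1) → ends 33
pad 1 to align 2 for gid
gid at 34 (size 10, align 2) → ends 44
pad 4 to align 8 for prio
prio at 48 (size 32, align 8) → ends 80
total 80 bytes, alignment 8
array of 24: 24 × 80 = 1920

1920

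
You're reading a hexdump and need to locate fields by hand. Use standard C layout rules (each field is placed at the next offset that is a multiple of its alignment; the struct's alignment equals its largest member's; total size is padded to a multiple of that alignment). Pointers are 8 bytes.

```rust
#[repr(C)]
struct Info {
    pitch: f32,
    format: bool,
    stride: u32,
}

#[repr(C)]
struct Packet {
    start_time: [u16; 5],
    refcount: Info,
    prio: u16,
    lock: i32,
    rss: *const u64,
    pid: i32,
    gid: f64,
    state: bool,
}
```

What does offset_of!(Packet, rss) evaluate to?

Info: pitch at 0 (size 4, align 4) → ends 4; format at 4 (size 1, align 1) → ends 5; pad 3 to align 4 for stride; stride at 8 (size 4, align 4) → ends 12; total 12 bytes, alignment 4
start_time at 0 (size 10, align 2) → ends 10
pad 2 to align 4 for refcount
refcount at 12 (size 12, align 4) → ends 24
prio at 24 (size 2, align 2) → ends 26
pad 2 to align 4 for lock
lock at 28 (size 4, align 4) → ends 32
rss at 32 (size 8, align 8) → ends 40

32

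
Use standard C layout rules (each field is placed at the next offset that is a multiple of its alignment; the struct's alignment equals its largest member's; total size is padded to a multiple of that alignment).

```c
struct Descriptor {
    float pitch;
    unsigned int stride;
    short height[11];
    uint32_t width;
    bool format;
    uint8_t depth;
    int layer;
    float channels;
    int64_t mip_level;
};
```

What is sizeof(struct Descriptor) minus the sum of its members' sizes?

pitch at 0 (size 4, align 4) → ends 4
stride at 4 (size 4, align 4) → ends 8
height at 8 (size 22, align 2) → ends 30
pad 2 to align 4 for width
width at 32 (size 4, align 4) → ends 36
format at 36 (size 1, align 1) → ends 37
depth at 37 (size 1, align 1) → ends 38
pad 2 to align 4 for layer
layer at 40 (size 4, align 4) → ends 44
channels at 44 (size 4, align 4) → ends 48
mip_level at 48 (size 8, align 8) → ends 56
total 56 bytes, alignment 8
data bytes 52, size 56 → padding 4

4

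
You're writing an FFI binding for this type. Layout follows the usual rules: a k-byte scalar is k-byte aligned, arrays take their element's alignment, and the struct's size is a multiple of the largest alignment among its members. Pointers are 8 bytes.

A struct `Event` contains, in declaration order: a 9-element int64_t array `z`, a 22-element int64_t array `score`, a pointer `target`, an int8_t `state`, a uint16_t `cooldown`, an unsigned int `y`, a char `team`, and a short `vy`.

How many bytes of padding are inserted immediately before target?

@0: z [72B, align 8] → 72
@72: score [176B, align 8] → 248
@248: target [8B, align 8] → 256

0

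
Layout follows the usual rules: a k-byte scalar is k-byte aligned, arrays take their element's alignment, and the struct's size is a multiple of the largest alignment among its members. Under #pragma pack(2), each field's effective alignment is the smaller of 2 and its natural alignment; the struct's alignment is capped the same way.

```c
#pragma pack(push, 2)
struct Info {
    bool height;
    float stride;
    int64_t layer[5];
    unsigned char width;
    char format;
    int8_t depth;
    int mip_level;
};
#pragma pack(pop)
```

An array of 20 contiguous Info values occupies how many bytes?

0..1  height  (1B, 1-aligned)
1..2  -- padding (1B)
2..6  stride  (4B, 2-aligned)
6..46  layer  (40B, 2-aligned)
46..47  width  (1B, 1-aligned)
47..48  format  (1B, 1-aligned)
48..49  depth  (1B, 1-aligned)
49..50  -- padding (1B)
50..54  mip_level  (4B, 2-aligned)
sizeof = 54, alignof = 2
array of 20: 20 × 54 = 1080

1080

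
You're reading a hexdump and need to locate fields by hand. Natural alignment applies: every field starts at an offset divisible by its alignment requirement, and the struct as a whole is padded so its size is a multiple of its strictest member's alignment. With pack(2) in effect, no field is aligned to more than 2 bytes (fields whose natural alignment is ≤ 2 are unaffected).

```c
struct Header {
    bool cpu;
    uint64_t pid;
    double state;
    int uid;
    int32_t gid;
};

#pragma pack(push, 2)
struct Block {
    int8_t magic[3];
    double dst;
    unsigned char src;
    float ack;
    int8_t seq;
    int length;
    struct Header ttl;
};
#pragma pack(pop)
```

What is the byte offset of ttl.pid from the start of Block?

Header: 0..1  cpu  (1B, 1-aligned); 1..8  -- padding (7B); 8..16  pid  (8B, 8-aligned); 16..24  state  (8B, 8-aligned); 24..28  uid  (4B, 4-aligned); 28..32  gid  (4B, 4-aligned); sizeof = 32, alignof = 8
0..3  magic  (3B, 1-aligned)
3..4  -- padding (1B)
4..12  dst  (8B, 2-aligned)
12..13  src  (1B, 1-aligned)
13..14  -- padding (1B)
14..18  ack  (4B, 2-aligned)
18..19  seq  (1B, 1-aligned)
19..20  -- padding (1B)
20..24  length  (4B, 2-aligned)
24..56  ttl  (32B, 2-aligned)
within Header: pid at 8
24 + 8 = 32

32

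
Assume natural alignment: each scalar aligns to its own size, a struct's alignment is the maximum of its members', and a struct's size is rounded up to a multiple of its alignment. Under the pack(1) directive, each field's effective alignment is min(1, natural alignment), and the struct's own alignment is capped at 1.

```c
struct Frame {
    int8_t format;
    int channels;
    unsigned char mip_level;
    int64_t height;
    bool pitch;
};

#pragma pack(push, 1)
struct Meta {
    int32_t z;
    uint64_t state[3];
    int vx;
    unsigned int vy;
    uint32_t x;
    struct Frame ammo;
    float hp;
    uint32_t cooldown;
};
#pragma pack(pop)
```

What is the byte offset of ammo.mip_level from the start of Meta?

Frame: @0: format [1B, align 1] → 1; +3 pad (align 4); @4: channels [4B, align 4] → 8; @8: mip_level [1B, align 1] → 9; +7 pad (align 8); @16: height [8B, align 8] → 24; @24: pitch [1B, align 1] → 25; +7 tail pad (align 8); size 32, align 8
@0: z [4B, align 1] → 4
@4: state [24B, align 1] → 28
@28: vx [4B, align 1] → 32
@32: vy [4B, align 1] → 36
@36: x [4B, align 1] → 40
@40: ammo [32B, align 1] → 72
within Frame: mip_level at 8
40 + 8 = 48

48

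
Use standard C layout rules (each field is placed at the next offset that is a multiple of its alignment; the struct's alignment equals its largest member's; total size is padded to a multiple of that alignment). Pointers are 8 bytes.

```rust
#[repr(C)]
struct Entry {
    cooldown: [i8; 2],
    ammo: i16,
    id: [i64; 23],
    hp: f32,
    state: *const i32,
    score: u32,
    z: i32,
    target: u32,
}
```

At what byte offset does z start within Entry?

0..2  cooldown  (2B, 1-aligned)
2..4  ammo  (2B, 2-aligned)
4..8  -- padding (4B)
8..192  id  (184B, 8-aligned)
192..196  hp  (4B, 4-aligned)
196..200  -- padding (4B)
200..208  state  (8B, 8-aligned)
208..212  score  (4B, 4-aligned)
212..216  z  (4B, 4-aligned)

212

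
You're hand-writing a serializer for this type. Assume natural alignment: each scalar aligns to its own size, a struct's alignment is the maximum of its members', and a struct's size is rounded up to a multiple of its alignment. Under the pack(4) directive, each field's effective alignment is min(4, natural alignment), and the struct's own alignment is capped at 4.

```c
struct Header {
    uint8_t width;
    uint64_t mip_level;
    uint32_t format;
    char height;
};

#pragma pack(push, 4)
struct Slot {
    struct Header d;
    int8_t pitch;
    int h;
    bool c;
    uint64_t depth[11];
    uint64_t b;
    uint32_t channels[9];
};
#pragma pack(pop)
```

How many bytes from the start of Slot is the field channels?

132

Header: width at 0 (size 1, align 1) → ends 1; pad 7 to align 8 for mip_level; mip_level at 8 (size 8, align 8) → ends 16; format at 16 (size 4, align 4) → ends 20; height at 20 (size 1, align 1) → ends 21; tail pad 3 to reach multiple of 8; total 24 bytes, alignment 8
d at 0 (size 24, align 4) → ends 24
pitch at 24 (size 1, align 1) → ends 25
pad 3 to align 4 for h
h at 28 (size 4, align 4) → ends 32
c at 32 (size 1, align 1) → ends 33
pad 3 to align 4 for depth
depth at 36 (size 88, align 4) → ends 124
b at 124 (size 8, align 4) → ends 132
channels at 132 (size 36, align 4) → ends 168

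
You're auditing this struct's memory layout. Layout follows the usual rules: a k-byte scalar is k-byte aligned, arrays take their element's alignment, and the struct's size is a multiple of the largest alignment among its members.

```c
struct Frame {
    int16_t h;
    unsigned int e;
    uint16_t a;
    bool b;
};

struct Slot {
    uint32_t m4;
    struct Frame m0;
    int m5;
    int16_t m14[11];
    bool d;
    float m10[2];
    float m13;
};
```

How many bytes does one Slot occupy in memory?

Frame: 0..2  h  (2B, 2-aligned); 2..4  -- padding (2B); 4..8  e  (4B, 4-aligned); 8..10  a  (2B, 2-aligned); 10..11  b  (1B, 1-aligned); 11..12  -- tail padding (1B); sizeof = 12, alignof = 4
0..4  m4  (4B, 4-aligned)
4..16  m0  (12B, 4-aligned)
16..20  m5  (4B, 4-aligned)
20..42  m14  (22B, 2-aligned)
42..43  d  (1B, 1-aligned)
43..44  -- padding (1B)
44..52  m10  (8B, 4-aligned)
52..56  m13  (4B, 4-aligned)
sizeof = 56, alignof = 4

56 bytes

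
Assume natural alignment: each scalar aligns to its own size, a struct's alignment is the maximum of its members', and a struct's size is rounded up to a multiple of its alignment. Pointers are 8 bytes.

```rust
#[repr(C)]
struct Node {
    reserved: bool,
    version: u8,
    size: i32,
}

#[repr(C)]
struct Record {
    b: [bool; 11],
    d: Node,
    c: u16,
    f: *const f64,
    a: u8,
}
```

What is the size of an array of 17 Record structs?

Node: @0: reserved [1B, align 1] → 1; @1: version [1B, align 1] → 2; +2 pad (align 4); @4: size [4B, align 4] → 8; size 8, align 4
@0: b [11B, align 1] → 11
+1 pad (align 4)
@12: d [8B, align 4] → 20
@20: c [2B, align 2] → 22
+2 pad (align 8)
@24: f [8B, align 8] → 32
@32: a [1B, align 1] → 33
+7 tail pad (align 8)
size 40, align 8
array of 17: 17 × 40 = 680

680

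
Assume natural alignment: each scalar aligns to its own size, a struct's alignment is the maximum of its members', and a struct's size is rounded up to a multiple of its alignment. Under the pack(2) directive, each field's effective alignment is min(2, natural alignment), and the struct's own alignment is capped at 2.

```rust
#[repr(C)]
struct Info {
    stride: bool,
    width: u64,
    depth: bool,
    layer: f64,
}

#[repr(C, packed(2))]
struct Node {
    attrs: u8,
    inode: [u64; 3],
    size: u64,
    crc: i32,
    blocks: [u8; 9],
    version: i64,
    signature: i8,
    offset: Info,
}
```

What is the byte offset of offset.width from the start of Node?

Info: @0: stride [1B, align 1] → 1; +7 pad (align 8); @8: width [8B, align 8] → 16; @16: depth [1B, align 1] → 17; +7 pad (align 8); @24: layer [8B, align 8] → 32; size 32, align 8
@0: attrs [1B, align 1] → 1
+1 pad (align 2)
@2: inode [24B, align 2] → 26
@26: size [8B, align 2] → 34
@34: crc [4B, align 2] → 38
@38: blocks [9B, align 1] → 47
+1 pad (align 2)
@48: version [8B, align 2] → 56
@56: signature [1B, align 1] → 57
+1 pad (align 2)
@58: offset [32B, align 2] → 90
within Info: width at 8
58 + 8 = 66

66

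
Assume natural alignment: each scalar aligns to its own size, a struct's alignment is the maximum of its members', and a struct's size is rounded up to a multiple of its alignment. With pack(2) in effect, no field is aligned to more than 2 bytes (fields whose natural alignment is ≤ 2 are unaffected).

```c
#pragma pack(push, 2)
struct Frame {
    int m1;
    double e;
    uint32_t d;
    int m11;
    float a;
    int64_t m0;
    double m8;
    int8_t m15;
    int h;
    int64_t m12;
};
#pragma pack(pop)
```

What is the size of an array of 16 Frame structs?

864

m1 at 0 (size 4, align 2) → ends 4
e at 4 (size 8, align 2) → ends 12
d at 12 (size 4, align 2) → ends 16
m11 at 16 (size 4, align 2) → ends 20
a at 20 (size 4, align 2) → ends 24
m0 at 24 (size 8, align 2) → ends 32
m8 at 32 (size 8, align 2) → ends 40
m15 at 40 (size 1, align 1) → ends 41
pad 1 to align 2 for h
h at 42 (size 4, align 2) → ends 46
m12 at 46 (size 8, align 2) → ends 54
total 54 bytes, alignment 2
array of 16: 16 × 54 = 864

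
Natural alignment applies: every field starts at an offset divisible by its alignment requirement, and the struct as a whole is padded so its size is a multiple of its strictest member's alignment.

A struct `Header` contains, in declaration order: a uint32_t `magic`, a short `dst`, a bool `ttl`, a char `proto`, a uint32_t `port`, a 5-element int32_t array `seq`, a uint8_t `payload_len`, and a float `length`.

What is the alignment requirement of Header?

4

member alignments: magic=4, dst=2, ttl=1, proto=1, port=4, seq=4, payload_len=1, length=4
max = 4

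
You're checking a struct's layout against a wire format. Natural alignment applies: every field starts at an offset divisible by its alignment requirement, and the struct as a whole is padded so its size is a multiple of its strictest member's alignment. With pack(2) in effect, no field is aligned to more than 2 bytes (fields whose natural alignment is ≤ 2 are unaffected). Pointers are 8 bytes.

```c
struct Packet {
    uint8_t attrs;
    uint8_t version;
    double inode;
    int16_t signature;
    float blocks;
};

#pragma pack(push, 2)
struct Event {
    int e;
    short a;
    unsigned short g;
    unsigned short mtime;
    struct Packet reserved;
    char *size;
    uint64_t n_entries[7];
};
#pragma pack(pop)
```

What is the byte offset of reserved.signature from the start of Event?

Packet: attrs at 0 (size 1, align 1) → ends 1; version at 1 (size 1, align 1) → ends 2; pad 6 to align 8 for inode; inode at 8 (size 8, align 8) → ends 16; signature at 16 (size 2, align 2) → ends 18; pad 2 to align 4 for blocks; blocks at 20 (size 4, align 4) → ends 24; total 24 bytes, alignment 8
e at 0 (size 4, align 2) → ends 4
a at 4 (size 2, align 2) → ends 6
g at 6 (size 2, align 2) → ends 8
mtime at 8 (size 2, align 2) → ends 10
reserved at 10 (size 24, align 2) → ends 34
within Packet: signature at 16
10 + 16 = 26

26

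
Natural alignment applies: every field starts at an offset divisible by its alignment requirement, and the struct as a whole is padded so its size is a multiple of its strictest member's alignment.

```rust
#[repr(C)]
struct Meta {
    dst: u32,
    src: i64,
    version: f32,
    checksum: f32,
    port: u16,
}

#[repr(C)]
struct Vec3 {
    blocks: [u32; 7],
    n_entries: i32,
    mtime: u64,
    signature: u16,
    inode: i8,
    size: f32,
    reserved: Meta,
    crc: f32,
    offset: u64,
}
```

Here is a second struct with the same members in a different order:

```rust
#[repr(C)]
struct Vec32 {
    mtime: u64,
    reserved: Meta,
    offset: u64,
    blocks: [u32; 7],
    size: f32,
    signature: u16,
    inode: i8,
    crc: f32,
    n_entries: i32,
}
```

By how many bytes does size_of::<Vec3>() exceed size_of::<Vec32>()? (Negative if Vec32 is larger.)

0

Meta: @0: dst [4B, align 4] → 4; +4 pad (align 8); @8: src [8B, align 8] → 16; @16: version [4B, align 4] → 20; @20: checksum [4B, align 4] → 24; @24: port [2B, align 2] → 26; +6 tail pad (align 8); size 32, align 8
@0: blocks [28B, align 4] → 28
@28: n_entries [4B, align 4] → 32
@32: mtime [8B, align 8] → 40
@40: signature [2B, align 2] → 42
@42: inode [1B, align 1] → 43
+1 pad (align 4)
@44: size [4B, align 4] → 48
@48: reserved [32B, align 8] → 80
@80: crc [4B, align 4] → 84
+4 pad (align 8)
@88: offset [8B, align 8] → 96
size 96, align 8
— Vec32 —
@0: mtime [8B, align 8] → 8
@8: reserved [32B, align 8] → 40
@40: offset [8B, align 8] → 48
@48: blocks [28B, align 4] → 76
@76: size [4B, align 4] → 80
@80: signature [2B, align 2] → 82
@82: inode [1B, align 1] → 83
+1 pad (align 4)
@84: crc [4B, align 4] → 88
@88: n_entries [4B, align 4] → 92
+4 tail pad (align 8)
size 96, align 8
96 − 96 = 0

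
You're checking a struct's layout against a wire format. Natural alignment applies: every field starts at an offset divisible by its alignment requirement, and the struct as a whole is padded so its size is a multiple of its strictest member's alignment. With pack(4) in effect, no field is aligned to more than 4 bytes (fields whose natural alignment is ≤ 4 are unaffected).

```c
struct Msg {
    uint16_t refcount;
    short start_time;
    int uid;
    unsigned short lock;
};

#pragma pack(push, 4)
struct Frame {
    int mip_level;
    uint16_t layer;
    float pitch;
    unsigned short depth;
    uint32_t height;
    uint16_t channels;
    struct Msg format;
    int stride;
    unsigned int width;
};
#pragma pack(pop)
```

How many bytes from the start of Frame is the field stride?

Msg: @0: refcount [2B, align 2] → 2; @2: start_time [2B, align 2] → 4; @4: uid [4B, align 4] → 8; @8: lock [2B, align 2] → 10; +2 tail pad (align 4); size 12, align 4
@0: mip_level [4B, align 4] → 4
@4: layer [2B, align 2] → 6
+2 pad (align 4)
@8: pitch [4B, align 4] → 12
@12: depth [2B, align 2] → 14
+2 pad (align 4)
@16: height [4B, align 4] → 20
@20: channels [2B, align 2] → 22
+2 pad (align 4)
@24: format [12B, align 4] → 36
@36: stride [4B, align 4] → 40

36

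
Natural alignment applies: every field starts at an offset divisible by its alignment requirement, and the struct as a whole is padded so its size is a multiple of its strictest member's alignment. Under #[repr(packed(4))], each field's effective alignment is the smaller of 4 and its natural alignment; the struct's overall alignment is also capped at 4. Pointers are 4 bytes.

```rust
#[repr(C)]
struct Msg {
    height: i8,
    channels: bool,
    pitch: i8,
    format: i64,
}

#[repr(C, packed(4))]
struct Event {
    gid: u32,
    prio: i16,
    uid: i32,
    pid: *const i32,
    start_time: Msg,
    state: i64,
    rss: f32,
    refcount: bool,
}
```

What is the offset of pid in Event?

12

Msg: @0: height [1B, align 1] → 1; @1: channels [1B, align 1] → 2; @2: pitch [1B, align 1] → 3; +5 pad (align 8); @8: format [8B, align 8] → 16; size 16, align 8
@0: gid [4B, align 4] → 4
@4: prio [2B, align 2] → 6
+2 pad (align 4)
@8: uid [4B, align 4] → 12
@12: pid [4B, align 4] → 16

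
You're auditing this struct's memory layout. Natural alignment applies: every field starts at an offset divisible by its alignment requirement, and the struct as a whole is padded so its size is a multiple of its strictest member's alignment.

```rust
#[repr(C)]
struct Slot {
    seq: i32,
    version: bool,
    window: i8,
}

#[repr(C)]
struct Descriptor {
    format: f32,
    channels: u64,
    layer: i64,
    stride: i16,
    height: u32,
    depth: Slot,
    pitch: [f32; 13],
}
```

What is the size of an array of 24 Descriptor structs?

2304

Slot: @0: seq [4B, align 4] → 4; @4: version [1B, align 1] → 5; @5: window [1B, align 1] → 6; +2 tail pad (align 4); size 8, align 4
@0: format [4B, align 4] → 4
+4 pad (align 8)
@8: channels [8B, align 8] → 16
@16: layer [8B, align 8] → 24
@24: stride [2B, align 2] → 26
+2 pad (align 4)
@28: height [4B, align 4] → 32
@32: depth [8B, align 4] → 40
@40: pitch [52B, align 4] → 92
+4 tail pad (align 8)
size 96, align 8
array of 24: 24 × 96 = 2304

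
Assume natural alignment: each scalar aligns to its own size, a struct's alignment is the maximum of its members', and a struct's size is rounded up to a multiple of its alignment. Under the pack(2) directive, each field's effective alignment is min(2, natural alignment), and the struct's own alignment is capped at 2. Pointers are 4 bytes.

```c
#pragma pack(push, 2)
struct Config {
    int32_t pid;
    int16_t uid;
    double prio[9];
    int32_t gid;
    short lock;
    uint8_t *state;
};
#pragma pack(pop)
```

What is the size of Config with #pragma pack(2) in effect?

88

@0: pid [4B, align 2] → 4
@4: uid [2B, align 2] → 6
@6: prio [72B, align 2] → 78
@78: gid [4B, align 2] → 82
@82: lock [2B, align 2] → 84
@84: state [4B, align 2] → 88
size 88, align 2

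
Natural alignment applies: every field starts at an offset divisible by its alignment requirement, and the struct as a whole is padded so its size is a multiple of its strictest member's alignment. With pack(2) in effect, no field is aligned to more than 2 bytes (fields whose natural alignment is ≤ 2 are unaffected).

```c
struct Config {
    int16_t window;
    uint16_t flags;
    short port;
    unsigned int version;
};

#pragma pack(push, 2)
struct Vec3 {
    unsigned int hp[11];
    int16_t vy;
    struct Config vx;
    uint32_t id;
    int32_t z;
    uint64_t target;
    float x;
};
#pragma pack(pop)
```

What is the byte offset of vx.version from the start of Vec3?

54

Config: @0: window [2B, align 2] → 2; @2: flags [2B, align 2] → 4; @4: port [2B, align 2] → 6; +2 pad (align 4); @8: version [4B, align 4] → 12; size 12, align 4
@0: hp [44B, align 2] → 44
@44: vy [2B, align 2] → 46
@46: vx [12B, align 2] → 58
within Config: version at 8
46 + 8 = 54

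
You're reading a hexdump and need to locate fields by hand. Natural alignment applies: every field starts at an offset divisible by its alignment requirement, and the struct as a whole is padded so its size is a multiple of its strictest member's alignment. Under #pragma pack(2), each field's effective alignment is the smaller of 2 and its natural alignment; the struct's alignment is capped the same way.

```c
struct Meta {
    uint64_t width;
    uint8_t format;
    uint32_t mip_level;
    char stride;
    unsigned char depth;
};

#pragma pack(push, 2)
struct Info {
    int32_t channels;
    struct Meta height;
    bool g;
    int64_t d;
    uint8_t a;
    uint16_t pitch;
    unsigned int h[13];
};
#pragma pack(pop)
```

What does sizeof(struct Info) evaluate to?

94

Meta: 0..8  width  (8B, 8-aligned); 8..9  format  (1B, 1-aligned); 9..12  -- padding (3B); 12..16  mip_level  (4B, 4-aligned); 16..17  stride  (1B, 1-aligned); 17..18  depth  (1B, 1-aligned); 18..24  -- tail padding (6B); sizeof = 24, alignof = 8
0..4  channels  (4B, 2-aligned)
4..28  height  (24B, 2-aligned)
28..29  g  (1B, 1-aligned)
29..30  -- padding (1B)
30..38  d  (8B, 2-aligned)
38..39  a  (1B, 1-aligned)
39..40  -- padding (1B)
40..42  pitch  (2B, 2-aligned)
42..94  h  (52B, 2-aligned)
sizeof = 94, alignof = 2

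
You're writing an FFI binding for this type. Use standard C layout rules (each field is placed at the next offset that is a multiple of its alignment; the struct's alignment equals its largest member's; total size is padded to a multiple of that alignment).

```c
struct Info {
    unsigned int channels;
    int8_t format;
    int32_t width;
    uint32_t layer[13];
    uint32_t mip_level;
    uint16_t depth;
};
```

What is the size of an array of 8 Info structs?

576

0..4  channels  (4B, 4-aligned)
4..5  format  (1B, 1-aligned)
5..8  -- padding (3B)
8..12  width  (4B, 4-aligned)
12..64  layer  (52B, 4-aligned)
64..68  mip_level  (4B, 4-aligned)
68..70  depth  (2B, 2-aligned)
70..72  -- tail padding (2B)
sizeof = 72, alignof = 4
array of 8: 8 × 72 = 576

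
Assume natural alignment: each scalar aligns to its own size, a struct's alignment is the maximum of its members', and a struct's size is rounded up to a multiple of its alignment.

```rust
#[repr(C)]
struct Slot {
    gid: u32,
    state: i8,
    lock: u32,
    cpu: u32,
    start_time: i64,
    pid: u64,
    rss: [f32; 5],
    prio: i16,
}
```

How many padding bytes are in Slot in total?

5

@0: gid [4B, align 4] → 4
@4: state [1B, align 1] → 5
+3 pad (align 4)
@8: lock [4B, align 4] → 12
@12: cpu [4B, align 4] → 16
@16: start_time [8B, align 8] → 24
@24: pid [8B, align 8] → 32
@32: rss [20B, align 4] → 52
@52: prio [2B, align 2] → 54
+2 tail pad (align 8)
size 56, align 8
data bytes 51, size 56 → padding 5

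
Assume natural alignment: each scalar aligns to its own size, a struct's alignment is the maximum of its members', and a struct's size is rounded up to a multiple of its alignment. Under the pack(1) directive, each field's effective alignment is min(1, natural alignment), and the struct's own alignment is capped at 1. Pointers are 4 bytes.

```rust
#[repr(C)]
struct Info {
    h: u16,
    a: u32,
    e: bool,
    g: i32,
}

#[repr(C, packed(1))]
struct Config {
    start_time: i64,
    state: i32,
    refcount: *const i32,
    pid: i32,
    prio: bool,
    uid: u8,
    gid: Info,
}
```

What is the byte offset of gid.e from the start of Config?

Info: @0: h [2B, align 2] → 2; +2 pad (align 4); @4: a [4B, align 4] → 8; @8: e [1B, align 1] → 9; +3 pad (align 4); @12: g [4B, align 4] → 16; size 16, align 4
@0: start_time [8B, align 1] → 8
@8: state [4B, align 1] → 12
@12: refcount [4B, align 1] → 16
@16: pid [4B, align 1] → 20
@20: prio [1B, align 1] → 21
@21: uid [1B, align 1] → 22
@22: gid [16B, align 1] → 38
within Info: e at 8
22 + 8 = 30

30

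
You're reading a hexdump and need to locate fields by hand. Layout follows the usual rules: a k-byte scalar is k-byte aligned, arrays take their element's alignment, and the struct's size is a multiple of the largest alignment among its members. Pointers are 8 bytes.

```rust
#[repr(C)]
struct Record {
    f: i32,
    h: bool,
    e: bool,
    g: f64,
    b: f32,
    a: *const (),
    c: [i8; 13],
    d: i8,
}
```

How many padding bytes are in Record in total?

@0: f [4B, align 4] → 4
@4: h [1B, align 1] → 5
@5: e [1B, align 1] → 6
+2 pad (align 8)
@8: g [8B, align 8] → 16
@16: b [4B, align 4] → 20
+4 pad (align 8)
@24: a [8B, align 8] → 32
@32: c [13B, align 1] → 45
@45: d [1B, align 1] → 46
+2 tail pad (align 8)
size 48, align 8
data bytes 40, size 48 → padding 8

8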